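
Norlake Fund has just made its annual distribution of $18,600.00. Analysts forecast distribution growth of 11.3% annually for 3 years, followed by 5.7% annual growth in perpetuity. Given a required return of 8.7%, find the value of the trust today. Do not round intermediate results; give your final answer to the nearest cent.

$762011.27

D_1 = 20701.80000
D_2 = 23041.10340
D_3 = 25644.74808
Terminal value at year 3: TV = D_3×(1+g_2)/(r−g_2) = 27106.49872/0.03 = 903549.95750
P_0 = D_1/(1+r)^1 + D_2/(1+r)^2 + D_3/(1+r)^3 + TV/(1+r)^3
    = 19044.89420 + 19500.42985 + 19966.86148 + 703499.08604 = 762011.27157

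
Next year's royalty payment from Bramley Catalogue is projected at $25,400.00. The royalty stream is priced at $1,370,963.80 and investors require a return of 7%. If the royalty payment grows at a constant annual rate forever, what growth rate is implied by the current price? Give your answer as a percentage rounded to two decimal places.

P = D₁/(r−g) ⇒ g = r − D₁/P = 0.07 − $25,400.00/$1,370,963.80 = 0.051473

5.15%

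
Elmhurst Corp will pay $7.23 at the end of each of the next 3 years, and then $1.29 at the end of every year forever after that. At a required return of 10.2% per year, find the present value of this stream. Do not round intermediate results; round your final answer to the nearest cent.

$27.37

PV of 3-year annuity: $7.23 × [1 − (1+0.102)^−3] / 0.102 = 17.91682
Perpetuity value at year 3: $1.29 / 0.102 = 12.64706
PV of perpetuity: 12.64706 / (1+0.102)^3 = 9.45028
Total PV = 17.91682 + 9.45028 = 27.36710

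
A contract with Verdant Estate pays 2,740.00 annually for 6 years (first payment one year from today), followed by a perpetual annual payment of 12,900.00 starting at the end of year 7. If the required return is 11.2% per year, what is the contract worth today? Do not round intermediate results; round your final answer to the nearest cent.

72442.82

PV of 6-year annuity: 2,740.00 × [1 − (1+0.112)^−6] / 0.112 = 11525.19324
Perpetuity value at year 6: 12,900.00 / 0.112 = 115178.57143
PV of perpetuity: 115178.57143 / (1+0.112)^6 = 60917.62514
Total PV = 11525.19324 + 60917.62514 = 72442.81839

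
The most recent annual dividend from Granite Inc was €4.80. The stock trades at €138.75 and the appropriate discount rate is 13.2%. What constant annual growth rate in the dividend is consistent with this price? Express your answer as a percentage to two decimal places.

P = D₀(1+g)/(r−g) ⇒ P(r−g) = D₀(1+g) ⇒ g(P+D₀) = P·r − D₀
g = (P·r − D₀)/(P + D₀) = (€138.75×0.132 − €4.80) / (€138.75 + €4.80) = 0.094148

9.41%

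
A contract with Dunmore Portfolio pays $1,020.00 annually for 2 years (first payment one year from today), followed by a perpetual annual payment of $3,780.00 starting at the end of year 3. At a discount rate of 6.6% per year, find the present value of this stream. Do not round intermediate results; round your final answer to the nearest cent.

$52254.79

PV of 2-year annuity: $1,020.00 × [1 − (1+0.066)^−2] / 0.066 = 1854.45406
Perpetuity value at year 2: $3,780.00 / 0.066 = 57272.72727
PV of perpetuity: 57272.72727 / (1+0.066)^2 = 50400.33869
Total PV = 1854.45406 + 50400.33869 = 52254.79275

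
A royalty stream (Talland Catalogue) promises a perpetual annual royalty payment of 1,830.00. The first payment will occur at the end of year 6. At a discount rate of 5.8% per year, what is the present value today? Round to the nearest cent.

Value at end of year 5: C / r = 1,830.00 / 0.058 = 31,551.7241
Discount to today: PV = 31,551.7241 / (1 + 0.058)^5 = 31,551.7241 / 1.325648 = 23,800.98

23800.98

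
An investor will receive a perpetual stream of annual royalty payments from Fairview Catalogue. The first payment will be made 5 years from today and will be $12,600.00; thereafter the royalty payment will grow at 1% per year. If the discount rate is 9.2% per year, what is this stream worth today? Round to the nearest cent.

Value at end of year 4: C₁ / (r − g) = $12,600.00 / (0.092 − 0.01) = $153,658.5366
Discount to today: PV = $153,658.5366 / (1 + 0.092)^4 = $153,658.5366 / 1.421970 = $108,060.29

$108060.29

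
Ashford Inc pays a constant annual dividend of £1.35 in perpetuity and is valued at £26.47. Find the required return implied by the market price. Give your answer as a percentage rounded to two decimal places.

P = C/r ⇒ r = C/P = £1.35/£26.47 = 0.051001

5.10%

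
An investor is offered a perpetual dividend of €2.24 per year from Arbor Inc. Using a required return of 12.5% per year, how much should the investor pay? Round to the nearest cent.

€17.92

Level perpetuity: PV = C / r = €2.24 / 0.125 = €17.92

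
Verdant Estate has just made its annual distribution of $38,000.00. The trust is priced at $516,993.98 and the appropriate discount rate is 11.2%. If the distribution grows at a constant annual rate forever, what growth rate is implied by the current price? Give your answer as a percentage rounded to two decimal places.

3.59%

P = D₀(1+g)/(r−g) ⇒ P(r−g) = D₀(1+g) ⇒ g(P+D₀) = P·r − D₀
g = (P·r − D₀)/(P + D₀) = ($516,993.98×0.112 − $38,000.00) / ($516,993.98 + $38,000.00) = 0.035862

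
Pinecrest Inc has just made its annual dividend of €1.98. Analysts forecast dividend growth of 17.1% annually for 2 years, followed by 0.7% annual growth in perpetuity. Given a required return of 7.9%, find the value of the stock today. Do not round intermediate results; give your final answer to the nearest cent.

€37.10

D_1 = 2.31858
D_2 = 2.71506
Terminal value at year 2: TV = D_2×(1+g_2)/(r−g_2) = 2.73406/0.072 = 37.97309
P_0 = D_1/(1+r)^1 + D_2/(1+r)^2 + TV/(1+r)^2
    = 2.14882 + 2.33204 + 32.61618 = 37.09704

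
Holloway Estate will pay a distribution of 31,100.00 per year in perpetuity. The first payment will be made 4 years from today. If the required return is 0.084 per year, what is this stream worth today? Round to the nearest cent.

290665.35

Value at end of year 3: C / r = 31,100.00 / 0.084 = 370,238.0952
Discount to today: PV = 370,238.0952 / (1 + 0.084)^3 = 370,238.0952 / 1.273761 = 290,665.35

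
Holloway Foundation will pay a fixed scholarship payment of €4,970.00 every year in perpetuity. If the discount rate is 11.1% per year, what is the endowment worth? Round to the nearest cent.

€44774.77

Level perpetuity: PV = C / r = €4,970.00 / 0.111 = €44,774.77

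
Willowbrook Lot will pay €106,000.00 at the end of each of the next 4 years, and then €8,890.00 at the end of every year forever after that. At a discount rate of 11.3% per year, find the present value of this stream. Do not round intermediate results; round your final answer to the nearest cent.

€378031.40

PV of 4-year annuity: €106,000.00 × [1 − (1+0.113)^−4] / 0.113 = 326763.83891
Perpetuity value at year 4: €8,890.00 / 0.113 = 78672.56637
PV of perpetuity: 78672.56637 / (1+0.113)^4 = 51267.56139
Total PV = 326763.83891 + 51267.56139 = 378031.40030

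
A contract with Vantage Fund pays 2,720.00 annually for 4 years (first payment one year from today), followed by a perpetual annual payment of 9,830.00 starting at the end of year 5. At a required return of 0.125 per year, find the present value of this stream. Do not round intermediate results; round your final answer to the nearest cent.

57269.90

PV of 4-year annuity: 2,720.00 × [1 − (1+0.125)^−4] / 0.125 = 8175.33913
Perpetuity value at year 4: 9,830.00 / 0.125 = 78640.00000
PV of perpetuity: 78640.00000 / (1+0.125)^4 = 49094.56485
Total PV = 8175.33913 + 49094.56485 = 57269.90398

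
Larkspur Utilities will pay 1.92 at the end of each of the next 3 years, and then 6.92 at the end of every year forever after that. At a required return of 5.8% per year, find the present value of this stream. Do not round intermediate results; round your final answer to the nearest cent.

PV of 3-year annuity: 1.92 × [1 − (1+0.058)^−3] / 0.058 = 5.15123
Perpetuity value at year 3: 6.92 / 0.058 = 119.31034
PV of perpetuity: 119.31034 / (1+0.058)^3 = 100.74444
Total PV = 5.15123 + 100.74444 = 105.89568

105.90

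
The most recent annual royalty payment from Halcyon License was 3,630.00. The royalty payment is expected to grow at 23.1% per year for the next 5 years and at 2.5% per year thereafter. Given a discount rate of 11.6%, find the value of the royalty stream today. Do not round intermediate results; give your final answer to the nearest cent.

91360.34

D_1 = 4468.53000
D_2 = 5500.76043
D_3 = 6771.43609
D_4 = 8335.63783
D_5 = 10261.17016
Terminal value at year 5: TV = D_5×(1+g_2)/(r−g_2) = 10517.69942/0.091 = 115579.11448
P_0 = D_1/(1+r)^1 + D_2/(1+r)^2 + D_3/(1+r)^3 + D_4/(1+r)^4 + D_5/(1+r)^5 + TV/(1+r)^5
    = 4004.05914 + 4416.66380 + 4871.78597 + 5373.80692 + 5927.55943 + 66766.46607 = 91360.34132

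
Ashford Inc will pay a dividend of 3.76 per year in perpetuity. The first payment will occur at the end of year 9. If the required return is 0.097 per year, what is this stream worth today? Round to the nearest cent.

Value at end of year 8: C / r = 3.76 / 0.097 = 38.7629
Discount to today: PV = 38.7629 / (1 + 0.097)^8 = 38.7629 / 2.097264 = 18.48

18.48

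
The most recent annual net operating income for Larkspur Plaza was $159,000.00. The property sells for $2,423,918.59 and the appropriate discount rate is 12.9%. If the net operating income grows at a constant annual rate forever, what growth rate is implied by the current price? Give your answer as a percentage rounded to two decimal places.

P = D₀(1+g)/(r−g) ⇒ P(r−g) = D₀(1+g) ⇒ g(P+D₀) = P·r − D₀
g = (P·r − D₀)/(P + D₀) = ($2,423,918.59×0.129 − $159,000.00) / ($2,423,918.59 + $159,000.00) = 0.059501

5.95%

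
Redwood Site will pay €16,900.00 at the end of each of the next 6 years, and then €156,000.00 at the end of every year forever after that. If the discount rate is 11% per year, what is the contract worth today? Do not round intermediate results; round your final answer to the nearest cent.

PV of 6-year annuity: €16,900.00 × [1 − (1+0.11)^−6] / 0.11 = 71496.08973
Perpetuity value at year 6: €156,000.00 / 0.11 = 1418181.81818
PV of perpetuity: 1418181.81818 / (1+0.11)^6 = 758217.91300
Total PV = 71496.08973 + 758217.91300 = 829714.00273

€829714.00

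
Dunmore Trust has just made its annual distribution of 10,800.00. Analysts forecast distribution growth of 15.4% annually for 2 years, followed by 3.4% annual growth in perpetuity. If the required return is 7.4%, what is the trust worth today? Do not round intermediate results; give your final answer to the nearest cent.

346393.41

D_1 = 12463.20000
D_2 = 14382.53280
Terminal value at year 2: TV = D_2×(1+g_2)/(r−g_2) = 14871.53892/0.04 = 371788.47288
P_0 = D_1/(1+r)^1 + D_2/(1+r)^2 + TV/(1+r)^2
    = 11604.46927 + 12468.86177 + 322320.07678 = 346393.40782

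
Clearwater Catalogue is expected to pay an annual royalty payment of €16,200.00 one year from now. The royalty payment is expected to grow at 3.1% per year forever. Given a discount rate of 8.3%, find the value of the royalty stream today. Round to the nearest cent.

Growing perpetuity: P = D₁ / (r − g) = €16,200.0000 / (0.083 − 0.031) = €311,538.46

€311538.46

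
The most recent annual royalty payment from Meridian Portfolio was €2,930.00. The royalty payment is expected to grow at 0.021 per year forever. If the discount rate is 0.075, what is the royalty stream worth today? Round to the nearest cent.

D₁ = D₀ × (1 + g) = €2,930.00 × 1.021 = €2,991.5300
Growing perpetuity: P = D₁ / (r − g) = €2,991.5300 / (0.075 − 0.021) = €55,398.70

€55398.70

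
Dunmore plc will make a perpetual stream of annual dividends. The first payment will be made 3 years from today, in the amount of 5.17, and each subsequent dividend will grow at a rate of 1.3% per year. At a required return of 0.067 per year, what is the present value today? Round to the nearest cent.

84.09

Value at end of year 2: C₁ / (r − g) = 5.17 / (0.067 − 0.013) = 95.7407
Discount to today: PV = 95.7407 / (1 + 0.067)^2 = 95.7407 / 1.138489 = 84.09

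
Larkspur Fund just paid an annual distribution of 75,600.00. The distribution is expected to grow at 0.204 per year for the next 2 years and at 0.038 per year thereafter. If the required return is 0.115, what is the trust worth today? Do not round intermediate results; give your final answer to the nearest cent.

D_1 = 91022.40000
D_2 = 109590.96960
Terminal value at year 2: TV = D_2×(1+g_2)/(r−g_2) = 113755.42644/0.077 = 1477343.20058
P_0 = D_1/(1+r)^1 + D_2/(1+r)^2 + TV/(1+r)^2
    = 81634.43946 + 88150.55167 + 1188315.22901 = 1358100.22014

1358100.22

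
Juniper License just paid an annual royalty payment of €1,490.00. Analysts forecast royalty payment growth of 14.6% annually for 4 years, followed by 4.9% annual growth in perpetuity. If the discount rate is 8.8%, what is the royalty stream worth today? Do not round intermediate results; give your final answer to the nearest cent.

€56128.80

D_1 = 1707.54000
D_2 = 1956.84084
D_3 = 2242.53960
D_4 = 2569.95038
Terminal value at year 4: TV = D_4×(1+g_2)/(r−g_2) = 2695.87795/0.039 = 69125.07573
P_0 = D_1/(1+r)^1 + D_2/(1+r)^2 + D_3/(1+r)^3 + D_4/(1+r)^4 + TV/(1+r)^4
    = 1569.43015 + 1653.09462 + 1741.21915 + 1834.04150 + 49331.01356 = 56128.79898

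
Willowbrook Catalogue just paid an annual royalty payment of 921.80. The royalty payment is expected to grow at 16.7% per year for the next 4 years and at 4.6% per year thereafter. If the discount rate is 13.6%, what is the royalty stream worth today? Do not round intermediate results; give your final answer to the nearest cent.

15877.23

D_1 = 1075.74060
D_2 = 1255.38928
D_3 = 1465.03929
D_4 = 1709.70085
Terminal value at year 4: TV = D_4×(1+g_2)/(r−g_2) = 1788.34709/0.09 = 19870.52323
P_0 = D_1/(1+r)^1 + D_2/(1+r)^2 + D_3/(1+r)^3 + D_4/(1+r)^4 + TV/(1+r)^4
    = 946.95475 + 972.79595 + 999.34232 + 1026.61310 + 11931.52560 = 15877.23172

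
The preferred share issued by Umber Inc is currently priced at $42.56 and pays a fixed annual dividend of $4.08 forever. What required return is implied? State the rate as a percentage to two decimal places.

P = C/r ⇒ r = C/P = $4.08/$42.56 = 0.095865

9.59%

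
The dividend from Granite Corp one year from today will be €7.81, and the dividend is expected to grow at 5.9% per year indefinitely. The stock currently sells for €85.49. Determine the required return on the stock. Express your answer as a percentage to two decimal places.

15.04%

P = D₁/(r − g) ⇒ r = D₁/P + g = €7.8100/€85.49 + 0.059 = 0.091356 + 0.059 = 0.150356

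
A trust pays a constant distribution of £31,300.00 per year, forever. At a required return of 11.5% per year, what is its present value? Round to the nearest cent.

Level perpetuity: PV = C / r = £31,300.00 / 0.115 = £272,173.91

£272173.91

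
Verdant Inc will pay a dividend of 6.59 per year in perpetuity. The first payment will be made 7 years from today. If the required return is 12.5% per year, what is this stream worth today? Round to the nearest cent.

Value at end of year 6: C / r = 6.59 / 0.125 = 52.7200
Discount to today: PV = 52.7200 / (1 + 0.125)^6 = 52.7200 / 2.027287 = 26.01

26.01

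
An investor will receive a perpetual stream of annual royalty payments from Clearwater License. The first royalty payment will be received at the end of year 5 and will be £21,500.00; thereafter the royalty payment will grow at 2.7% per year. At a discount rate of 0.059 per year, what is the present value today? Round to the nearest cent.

£534200.93

Value at end of year 4: C₁ / (r − g) = £21,500.00 / (0.059 − 0.027) = £671,875.0000
Discount to today: PV = £671,875.0000 / (1 + 0.059)^4 = £671,875.0000 / 1.257720 = £534,200.93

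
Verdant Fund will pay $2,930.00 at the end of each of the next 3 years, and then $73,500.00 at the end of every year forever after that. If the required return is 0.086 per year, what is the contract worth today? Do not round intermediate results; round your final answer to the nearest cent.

$674736.53

PV of 3-year annuity: $2,930.00 × [1 − (1+0.086)^−3] / 0.086 = 7469.88647
Perpetuity value at year 3: $73,500.00 / 0.086 = 854651.16279
PV of perpetuity: 854651.16279 / (1+0.086)^3 = 667266.63884
Total PV = 7469.88647 + 667266.63884 = 674736.52530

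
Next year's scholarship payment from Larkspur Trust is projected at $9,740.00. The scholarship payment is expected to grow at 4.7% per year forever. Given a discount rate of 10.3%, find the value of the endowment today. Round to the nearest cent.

$173928.57

Growing perpetuity: P = D₁ / (r − g) = $9,740.0000 / (0.103 − 0.047) = $173,928.57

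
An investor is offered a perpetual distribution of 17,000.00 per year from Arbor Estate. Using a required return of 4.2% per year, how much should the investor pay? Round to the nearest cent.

404761.90

Level perpetuity: PV = C / r = 17,000.00 / 0.042 = 404,761.90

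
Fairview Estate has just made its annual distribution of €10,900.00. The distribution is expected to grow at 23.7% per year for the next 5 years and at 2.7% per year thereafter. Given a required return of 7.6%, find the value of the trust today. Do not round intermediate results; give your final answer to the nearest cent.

D_1 = 13483.30000
D_2 = 16678.84210
D_3 = 20631.72768
D_4 = 25521.44714
D_5 = 31570.03011
Terminal value at year 5: TV = D_5×(1+g_2)/(r−g_2) = 32422.42092/0.049 = 661682.05963
P_0 = D_1/(1+r)^1 + D_2/(1+r)^2 + D_3/(1+r)^3 + D_4/(1+r)^4 + D_5/(1+r)^5 + TV/(1+r)^5
    = 12530.94796 + 14405.93180 + 16561.46621 + 19039.52946 + 21888.38099 + 458762.59747 = 543188.85388

€543188.85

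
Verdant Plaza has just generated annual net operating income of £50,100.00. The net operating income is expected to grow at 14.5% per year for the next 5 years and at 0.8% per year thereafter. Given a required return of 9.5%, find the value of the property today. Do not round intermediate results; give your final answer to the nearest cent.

£1012641.57

D_1 = 57364.50000
D_2 = 65682.35250
D_3 = 75206.29361
D_4 = 86111.20619
D_5 = 98597.33108
Terminal value at year 5: TV = D_5×(1+g_2)/(r−g_2) = 99386.10973/0.087 = 1142369.07738
P_0 = D_1/(1+r)^1 + D_2/(1+r)^2 + D_3/(1+r)^3 + D_4/(1+r)^4 + D_5/(1+r)^5 + TV/(1+r)^5
    = 52387.67123 + 54779.80234 + 57281.16318 + 59896.74140 + 62631.75243 + 725664.44191 = 1012641.57249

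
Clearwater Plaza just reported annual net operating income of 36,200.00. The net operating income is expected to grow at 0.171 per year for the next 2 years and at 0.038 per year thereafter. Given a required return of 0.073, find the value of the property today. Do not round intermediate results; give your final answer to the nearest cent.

D_1 = 42390.20000
D_2 = 49638.92420
Terminal value at year 2: TV = D_2×(1+g_2)/(r−g_2) = 51525.20332/0.035 = 1472148.66627
P_0 = D_1/(1+r)^1 + D_2/(1+r)^2 + TV/(1+r)^2
    = 39506.24418 + 43114.45660 + 1278651.59852 = 1361272.29929

1361272.30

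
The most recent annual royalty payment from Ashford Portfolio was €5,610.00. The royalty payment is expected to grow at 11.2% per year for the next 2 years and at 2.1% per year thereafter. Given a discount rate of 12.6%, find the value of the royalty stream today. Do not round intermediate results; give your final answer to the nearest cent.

€64214.12

D_1 = 6238.32000
D_2 = 6937.01184
Terminal value at year 2: TV = D_2×(1+g_2)/(r−g_2) = 7082.68909/0.105 = 67454.18180
P_0 = D_1/(1+r)^1 + D_2/(1+r)^2 + TV/(1+r)^2
    = 5540.24867 + 5471.36458 + 53202.50702 = 64214.12027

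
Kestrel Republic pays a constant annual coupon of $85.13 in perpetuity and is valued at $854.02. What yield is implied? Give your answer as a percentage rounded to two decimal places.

P = C/r ⇒ r = C/P = $85.13/$854.02 = 0.099682

9.97%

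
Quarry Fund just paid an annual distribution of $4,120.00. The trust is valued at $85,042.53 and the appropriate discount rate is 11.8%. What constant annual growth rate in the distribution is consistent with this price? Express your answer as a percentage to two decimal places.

P = D₀(1+g)/(r−g) ⇒ P(r−g) = D₀(1+g) ⇒ g(P+D₀) = P·r − D₀
g = (P·r − D₀)/(P + D₀) = ($85,042.53×0.118 − $4,120.00) / ($85,042.53 + $4,120.00) = 0.066340

6.63%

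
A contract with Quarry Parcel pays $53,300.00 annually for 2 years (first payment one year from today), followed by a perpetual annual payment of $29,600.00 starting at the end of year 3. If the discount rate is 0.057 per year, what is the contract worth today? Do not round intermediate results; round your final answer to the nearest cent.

PV of 2-year annuity: $53,300.00 × [1 − (1+0.057)^−2] / 0.057 = 98132.19793
Perpetuity value at year 2: $29,600.00 / 0.057 = 519298.24561
PV of perpetuity: 519298.24561 / (1+0.057)^2 = 464800.81487
Total PV = 98132.19793 + 464800.81487 = 562933.01280

$562933.01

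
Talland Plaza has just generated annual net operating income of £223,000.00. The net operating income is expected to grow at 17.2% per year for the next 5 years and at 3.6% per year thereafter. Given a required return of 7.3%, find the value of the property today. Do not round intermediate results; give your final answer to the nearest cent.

D_1 = 261356.00000
D_2 = 306309.23200
D_3 = 358994.41990
D_4 = 420741.46013
D_5 = 493108.99127
Terminal value at year 5: TV = D_5×(1+g_2)/(r−g_2) = 510860.91496/0.037 = 13807051.75554
P_0 = D_1/(1+r)^1 + D_2/(1+r)^2 + D_3/(1+r)^3 + D_4/(1+r)^4 + D_5/(1+r)^5 + TV/(1+r)^5
    = 243575.02330 + 266048.39451 + 290595.26408 + 317406.94269 + 346692.39220 + 9707386.98168 = 11171704.99846

£11171705.00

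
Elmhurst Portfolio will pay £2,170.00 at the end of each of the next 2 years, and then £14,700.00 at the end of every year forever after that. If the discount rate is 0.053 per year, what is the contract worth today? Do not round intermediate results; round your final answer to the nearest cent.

£254158.74

PV of 2-year annuity: £2,170.00 × [1 − (1+0.053)^−2] / 0.053 = 4017.83355
Perpetuity value at year 2: £14,700.00 / 0.053 = 277358.49057
PV of perpetuity: 277358.49057 / (1+0.053)^2 = 250140.90846
Total PV = 4017.83355 + 250140.90846 = 254158.74201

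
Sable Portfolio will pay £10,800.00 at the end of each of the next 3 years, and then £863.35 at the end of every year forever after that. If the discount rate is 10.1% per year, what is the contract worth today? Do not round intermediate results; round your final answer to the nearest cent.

PV of 3-year annuity: £10,800.00 × [1 − (1+0.101)^−3] / 0.101 = 26810.78823
Perpetuity value at year 3: £863.35 / 0.101 = 8548.01980
PV of perpetuity: 8548.01980 / (1+0.101)^3 = 6404.77036
Total PV = 26810.78823 + 6404.77036 = 33215.55859

£33215.56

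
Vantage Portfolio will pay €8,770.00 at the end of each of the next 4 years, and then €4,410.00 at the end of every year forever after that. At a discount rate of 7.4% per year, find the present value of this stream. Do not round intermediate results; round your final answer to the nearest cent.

PV of 4-year annuity: €8,770.00 × [1 − (1+0.074)^−4] / 0.074 = 29439.55601
Perpetuity value at year 4: €4,410.00 / 0.074 = 59594.59459
PV of perpetuity: 59594.59459 / (1+0.074)^4 = 44790.89539
Total PV = 29439.55601 + 44790.89539 = 74230.45140

€74230.45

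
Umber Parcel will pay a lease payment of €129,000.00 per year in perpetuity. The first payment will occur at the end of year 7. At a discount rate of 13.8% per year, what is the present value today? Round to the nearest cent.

€430384.93

Value at end of year 6: C / r = €129,000.00 / 0.138 = €934,782.6087
Discount to today: PV = €934,782.6087 / (1 + 0.138)^6 = €934,782.6087 / 2.171969 = €430,384.93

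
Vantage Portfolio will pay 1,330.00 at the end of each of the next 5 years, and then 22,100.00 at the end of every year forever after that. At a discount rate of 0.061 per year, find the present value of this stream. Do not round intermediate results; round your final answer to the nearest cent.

275041.78

PV of 5-year annuity: 1,330.00 × [1 − (1+0.061)^−5] / 0.061 = 5587.23572
Perpetuity value at year 5: 22,100.00 / 0.061 = 362295.08197
PV of perpetuity: 362295.08197 / (1+0.061)^5 = 269454.54857
Total PV = 5587.23572 + 269454.54857 = 275041.78429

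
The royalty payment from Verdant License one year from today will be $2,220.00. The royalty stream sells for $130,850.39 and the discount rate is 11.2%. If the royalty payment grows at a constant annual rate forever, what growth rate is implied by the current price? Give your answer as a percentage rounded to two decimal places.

P = D₁/(r−g) ⇒ g = r − D₁/P = 0.112 − $2,220.00/$130,850.39 = 0.095034

9.50%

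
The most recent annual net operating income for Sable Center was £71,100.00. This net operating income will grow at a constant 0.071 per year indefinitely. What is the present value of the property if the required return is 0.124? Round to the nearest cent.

£1436756.60

D₁ = D₀ × (1 + g) = £71,100.00 × 1.071 = £76,148.1000
Growing perpetuity: P = D₁ / (r − g) = £76,148.1000 / (0.124 − 0.071) = £1,436,756.60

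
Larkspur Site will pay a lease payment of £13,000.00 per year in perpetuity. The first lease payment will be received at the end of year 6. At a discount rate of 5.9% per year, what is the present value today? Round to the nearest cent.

£165428.96

Value at end of year 5: C / r = £13,000.00 / 0.059 = £220,338.9831
Discount to today: PV = £220,338.9831 / (1 + 0.059)^5 = £220,338.9831 / 1.331925 = £165,428.96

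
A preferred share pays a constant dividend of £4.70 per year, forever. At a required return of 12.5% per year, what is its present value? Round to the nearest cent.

Level perpetuity: PV = C / r = £4.70 / 0.125 = £37.60

£37.60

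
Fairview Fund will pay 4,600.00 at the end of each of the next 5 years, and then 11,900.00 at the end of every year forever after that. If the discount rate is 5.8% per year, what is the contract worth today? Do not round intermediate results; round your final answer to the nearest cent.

PV of 5-year annuity: 4,600.00 × [1 − (1+0.058)^−5] / 0.058 = 19482.75609
Perpetuity value at year 5: 11,900.00 / 0.058 = 205172.41379
PV of perpetuity: 205172.41379 / (1+0.058)^5 = 154771.37087
Total PV = 19482.75609 + 154771.37087 = 174254.12696

174254.13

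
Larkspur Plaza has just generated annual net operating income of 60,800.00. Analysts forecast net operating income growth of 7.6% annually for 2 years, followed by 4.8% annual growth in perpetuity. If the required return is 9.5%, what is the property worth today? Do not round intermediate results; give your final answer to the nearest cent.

D_1 = 65420.80000
D_2 = 70392.78080
Terminal value at year 2: TV = D_2×(1+g_2)/(r−g_2) = 73771.63428/0.047 = 1569609.23997
P_0 = D_1/(1+r)^1 + D_2/(1+r)^2 + TV/(1+r)^2
    = 59745.02283 + 58708.35120 + 1309071.32042 = 1427524.69445

1427524.69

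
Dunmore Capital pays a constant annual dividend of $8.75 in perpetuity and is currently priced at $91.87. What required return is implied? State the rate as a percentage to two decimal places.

9.52%

P = C/r ⇒ r = C/P = $8.75/$91.87 = 0.095243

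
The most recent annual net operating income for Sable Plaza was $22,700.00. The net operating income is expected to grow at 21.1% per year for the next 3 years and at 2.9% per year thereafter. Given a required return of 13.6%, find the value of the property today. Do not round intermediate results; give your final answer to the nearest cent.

$341951.28

D_1 = 27489.70000
D_2 = 33290.02670
D_3 = 40314.22233
Terminal value at year 3: TV = D_3×(1+g_2)/(r−g_2) = 41483.33478/0.107 = 387694.71758
P_0 = D_1/(1+r)^1 + D_2/(1+r)^2 + D_3/(1+r)^3 + TV/(1+r)^3
    = 24198.67958 + 25796.30367 + 27499.40470 + 264456.89196 = 341951.27992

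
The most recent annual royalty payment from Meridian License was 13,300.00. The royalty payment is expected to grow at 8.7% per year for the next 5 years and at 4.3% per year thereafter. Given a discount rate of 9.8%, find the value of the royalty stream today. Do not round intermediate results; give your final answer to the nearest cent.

D_1 = 14457.10000
D_2 = 15714.86770
D_3 = 17082.06119
D_4 = 18568.20051
D_5 = 20183.63396
Terminal value at year 5: TV = D_5×(1+g_2)/(r−g_2) = 21051.53022/0.055 = 382755.09488
P_0 = D_1/(1+r)^1 + D_2/(1+r)^2 + D_3/(1+r)^3 + D_4/(1+r)^4 + D_5/(1+r)^5 + TV/(1+r)^5
    = 13166.75774 + 13034.85033 + 12904.26440 + 12774.98671 + 12647.00414 + 239833.18766 = 304361.05098

304361.05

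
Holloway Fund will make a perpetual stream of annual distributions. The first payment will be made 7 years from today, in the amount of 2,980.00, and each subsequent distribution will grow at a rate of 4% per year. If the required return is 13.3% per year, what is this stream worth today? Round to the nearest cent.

15147.95

Value at end of year 6: C₁ / (r − g) = 2,980.00 / (0.133 − 0.04) = 32,043.0108
Discount to today: PV = 32,043.0108 / (1 + 0.133)^6 = 32,043.0108 / 2.115336 = 15,147.95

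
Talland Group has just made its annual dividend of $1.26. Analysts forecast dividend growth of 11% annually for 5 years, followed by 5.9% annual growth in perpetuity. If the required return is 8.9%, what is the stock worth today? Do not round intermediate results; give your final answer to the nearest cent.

D_1 = 1.39860
D_2 = 1.55245
D_3 = 1.72322
D_4 = 1.91277
D_5 = 2.12317
Terminal value at year 5: TV = D_5×(1+g_2)/(r−g_2) = 2.24844/0.03 = 74.94802
P_0 = D_1/(1+r)^1 + D_2/(1+r)^2 + D_3/(1+r)^3 + D_4/(1+r)^4 + D_5/(1+r)^5 + TV/(1+r)^5
    = 1.28430 + 1.30906 + 1.33431 + 1.36004 + 1.38626 + 48.93513 = 55.60910

$55.61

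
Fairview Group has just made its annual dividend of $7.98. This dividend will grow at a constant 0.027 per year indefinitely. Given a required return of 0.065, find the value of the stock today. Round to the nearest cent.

D₁ = D₀ × (1 + g) = $7.98 × 1.027 = $8.1955
Growing perpetuity: P = D₁ / (r − g) = $8.1955 / (0.065 − 0.027) = $215.67

$215.67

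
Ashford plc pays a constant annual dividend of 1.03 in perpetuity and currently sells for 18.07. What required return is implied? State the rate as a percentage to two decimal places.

5.70%

P = C/r ⇒ r = C/P = 1.03/18.07 = 0.057001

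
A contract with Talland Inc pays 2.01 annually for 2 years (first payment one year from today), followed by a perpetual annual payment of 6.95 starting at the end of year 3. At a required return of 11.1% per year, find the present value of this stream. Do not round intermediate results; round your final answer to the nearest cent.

54.16

PV of 2-year annuity: 2.01 × [1 − (1+0.111)^−2] / 0.111 = 3.43761
Perpetuity value at year 2: 6.95 / 0.111 = 62.61261
PV of perpetuity: 62.61261 / (1+0.111)^2 = 50.72636
Total PV = 3.43761 + 50.72636 = 54.16397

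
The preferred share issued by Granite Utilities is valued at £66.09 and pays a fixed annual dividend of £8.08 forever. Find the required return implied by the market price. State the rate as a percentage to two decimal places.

12.23%

P = C/r ⇒ r = C/P = £8.08/£66.09 = 0.122258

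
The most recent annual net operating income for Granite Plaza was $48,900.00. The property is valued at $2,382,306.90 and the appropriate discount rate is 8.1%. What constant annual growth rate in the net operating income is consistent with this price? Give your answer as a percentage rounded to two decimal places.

P = D₀(1+g)/(r−g) ⇒ P(r−g) = D₀(1+g) ⇒ g(P+D₀) = P·r − D₀
g = (P·r − D₀)/(P + D₀) = ($2,382,306.90×0.081 − $48,900.00) / ($2,382,306.90 + $48,900.00) = 0.059257

5.93%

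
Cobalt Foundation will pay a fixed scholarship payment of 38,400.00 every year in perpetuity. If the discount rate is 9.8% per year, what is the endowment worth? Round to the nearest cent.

Level perpetuity: PV = C / r = 38,400.00 / 0.098 = 391,836.73

391836.73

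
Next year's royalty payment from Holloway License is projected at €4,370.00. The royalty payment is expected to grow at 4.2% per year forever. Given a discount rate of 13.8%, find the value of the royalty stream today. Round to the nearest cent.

€45520.83

Growing perpetuity: P = D₁ / (r − g) = €4,370.0000 / (0.138 − 0.042) = €45,520.83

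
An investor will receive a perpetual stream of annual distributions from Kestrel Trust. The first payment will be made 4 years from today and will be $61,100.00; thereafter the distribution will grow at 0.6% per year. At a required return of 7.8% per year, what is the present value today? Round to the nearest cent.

Value at end of year 3: C₁ / (r − g) = $61,100.00 / (0.078 − 0.006) = $848,611.1111
Discount to today: PV = $848,611.1111 / (1 + 0.078)^3 = $848,611.1111 / 1.252727 = $677,411.29

$677411.29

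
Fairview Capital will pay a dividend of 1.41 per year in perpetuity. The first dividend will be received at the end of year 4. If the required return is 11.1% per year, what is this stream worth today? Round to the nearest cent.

9.26

Value at end of year 3: C / r = 1.41 / 0.111 = 12.7027
Discount to today: PV = 12.7027 / (1 + 0.111)^3 = 12.7027 / 1.371331 = 9.26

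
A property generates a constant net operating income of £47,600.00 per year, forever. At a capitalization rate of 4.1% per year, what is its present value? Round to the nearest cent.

Level perpetuity: PV = C / r = £47,600.00 / 0.041 = £1,160,975.61

£1160975.61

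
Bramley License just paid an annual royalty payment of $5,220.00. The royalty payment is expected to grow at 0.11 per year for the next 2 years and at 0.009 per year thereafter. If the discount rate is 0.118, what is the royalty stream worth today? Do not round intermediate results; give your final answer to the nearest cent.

$57960.07

D_1 = 5794.20000
D_2 = 6431.56200
Terminal value at year 2: TV = D_2×(1+g_2)/(r−g_2) = 6489.44606/0.109 = 59536.20237
P_0 = D_1/(1+r)^1 + D_2/(1+r)^2 + TV/(1+r)^2
    = 5182.64758 + 5145.56245 + 47631.85791 = 57960.06795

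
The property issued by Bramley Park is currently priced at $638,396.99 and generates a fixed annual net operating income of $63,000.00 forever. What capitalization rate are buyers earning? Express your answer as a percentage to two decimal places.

P = C/r ⇒ r = C/P = $63,000.00/$638,396.99 = 0.098685

9.87%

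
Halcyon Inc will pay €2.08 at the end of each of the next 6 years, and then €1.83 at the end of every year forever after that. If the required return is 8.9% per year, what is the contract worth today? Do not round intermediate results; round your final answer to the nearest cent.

PV of 6-year annuity: €2.08 × [1 − (1+0.089)^−6] / 0.089 = 9.35860
Perpetuity value at year 6: €1.83 / 0.089 = 20.56180
PV of perpetuity: 20.56180 / (1+0.089)^6 = 12.32803
Total PV = 9.35860 + 12.32803 = 21.68663

€21.69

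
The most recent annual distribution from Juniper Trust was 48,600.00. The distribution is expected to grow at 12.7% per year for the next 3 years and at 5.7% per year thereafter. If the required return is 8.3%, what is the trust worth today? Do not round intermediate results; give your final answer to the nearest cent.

D_1 = 54772.20000
D_2 = 61728.26940
D_3 = 69567.75961
Terminal value at year 3: TV = D_3×(1+g_2)/(r−g_2) = 73533.12191/0.026 = 2828196.99661
P_0 = D_1/(1+r)^1 + D_2/(1+r)^2 + D_3/(1+r)^3 + TV/(1+r)^3
    = 50574.51524 + 52629.25085 + 54767.46603 + 2226508.13812 = 2384479.37023

2384479.37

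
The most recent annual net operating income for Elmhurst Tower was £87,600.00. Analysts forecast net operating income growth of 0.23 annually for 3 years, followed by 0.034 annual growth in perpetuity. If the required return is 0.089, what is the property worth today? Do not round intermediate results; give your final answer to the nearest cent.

D_1 = 107748.00000
D_2 = 132530.04000
D_3 = 163011.94920
Terminal value at year 3: TV = D_3×(1+g_2)/(r−g_2) = 168554.35547/0.055 = 3064624.64496
P_0 = D_1/(1+r)^1 + D_2/(1+r)^2 + D_3/(1+r)^3 + TV/(1+r)^3
    = 98942.14876 + 111752.84020 + 126222.21620 + 2372977.66458 = 2709894.86974

£2709894.87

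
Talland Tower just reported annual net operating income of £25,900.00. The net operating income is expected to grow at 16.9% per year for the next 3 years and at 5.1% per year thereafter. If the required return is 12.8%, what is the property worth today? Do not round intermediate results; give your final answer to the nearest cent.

£476971.34

D_1 = 30277.10000
D_2 = 35393.92990
D_3 = 41375.50405
Terminal value at year 3: TV = D_3×(1+g_2)/(r−g_2) = 43485.65476/0.077 = 564748.76311
P_0 = D_1/(1+r)^1 + D_2/(1+r)^2 + D_3/(1+r)^3 + TV/(1+r)^3
    = 26841.40071 + 27817.01900 + 28828.09859 + 393484.82619 = 476971.34449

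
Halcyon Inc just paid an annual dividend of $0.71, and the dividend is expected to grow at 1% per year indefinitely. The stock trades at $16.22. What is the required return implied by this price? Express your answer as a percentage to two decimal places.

D₁ = $0.71 × 1.01 = $0.7171
P = D₁/(r − g) ⇒ r = D₁/P + g = $0.7171/$16.22 + 0.01 = 0.044211 + 0.01 = 0.054211

5.42%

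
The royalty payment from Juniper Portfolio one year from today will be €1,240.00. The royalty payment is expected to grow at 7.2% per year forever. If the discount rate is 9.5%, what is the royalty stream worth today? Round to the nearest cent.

€53913.04

Growing perpetuity: P = D₁ / (r − g) = €1,240.0000 / (0.095 − 0.072) = €53,913.04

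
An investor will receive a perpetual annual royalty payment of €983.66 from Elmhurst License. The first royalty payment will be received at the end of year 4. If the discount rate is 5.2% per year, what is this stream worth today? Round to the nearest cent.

€16247.80

Value at end of year 3: C / r = €983.66 / 0.052 = €18,916.5385
Discount to today: PV = €18,916.5385 / (1 + 0.052)^3 = €18,916.5385 / 1.164253 = €16,247.80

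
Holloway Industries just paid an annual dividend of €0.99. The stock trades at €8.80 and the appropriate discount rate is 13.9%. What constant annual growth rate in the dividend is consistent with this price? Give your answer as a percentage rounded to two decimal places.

2.38%

P = D₀(1+g)/(r−g) ⇒ P(r−g) = D₀(1+g) ⇒ g(P+D₀) = P·r − D₀
g = (P·r − D₀)/(P + D₀) = (€8.80×0.139 − €0.99) / (€8.80 + €0.99) = 0.023820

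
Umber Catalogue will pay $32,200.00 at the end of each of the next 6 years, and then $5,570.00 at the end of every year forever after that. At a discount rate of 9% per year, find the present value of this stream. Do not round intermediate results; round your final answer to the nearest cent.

PV of 6-year annuity: $32,200.00 × [1 − (1+0.09)^−6] / 0.09 = 144446.57861
Perpetuity value at year 6: $5,570.00 / 0.09 = 61888.88889
PV of perpetuity: 61888.88889 / (1+0.09)^6 = 36902.32234
Total PV = 144446.57861 + 36902.32234 = 181348.90095

$181348.90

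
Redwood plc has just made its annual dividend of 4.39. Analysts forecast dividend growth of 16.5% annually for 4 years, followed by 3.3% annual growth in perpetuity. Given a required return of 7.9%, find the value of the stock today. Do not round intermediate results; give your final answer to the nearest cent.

155.32

D_1 = 5.11435
D_2 = 5.95822
D_3 = 6.94132
D_4 = 8.08664
Terminal value at year 4: TV = D_4×(1+g_2)/(r−g_2) = 8.35350/0.046 = 181.59785
P_0 = D_1/(1+r)^1 + D_2/(1+r)^2 + D_3/(1+r)^3 + D_4/(1+r)^4 + TV/(1+r)^4
    = 4.73990 + 5.11768 + 5.52558 + 5.96599 + 133.97536 = 155.32451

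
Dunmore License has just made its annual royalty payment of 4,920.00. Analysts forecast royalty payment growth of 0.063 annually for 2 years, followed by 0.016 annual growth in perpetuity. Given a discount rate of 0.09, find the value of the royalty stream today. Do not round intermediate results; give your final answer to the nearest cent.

73722.60

D_1 = 5229.96000
D_2 = 5559.44748
Terminal value at year 2: TV = D_2×(1+g_2)/(r−g_2) = 5648.39864/0.074 = 76329.71135
P_0 = D_1/(1+r)^1 + D_2/(1+r)^2 + TV/(1+r)^2
    = 4798.12844 + 4679.27572 + 64245.19093 = 73722.59509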